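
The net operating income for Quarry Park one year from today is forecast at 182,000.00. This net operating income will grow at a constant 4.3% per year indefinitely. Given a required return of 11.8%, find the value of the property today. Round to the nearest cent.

2426666.67

Growing perpetuity: P = D₁ / (r − g) = 182,000.0000 / (0.118 − 0.043) = 2,426,666.67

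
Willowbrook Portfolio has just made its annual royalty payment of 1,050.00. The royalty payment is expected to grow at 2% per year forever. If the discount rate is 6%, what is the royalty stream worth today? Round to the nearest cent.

26775.00

D₁ = D₀ × (1 + g) = 1,050.00 × 1.02 = 1,071.0000
Growing perpetuity: P = D₁ / (r − g) = 1,071.0000 / (0.06 − 0.02) = 26,775.00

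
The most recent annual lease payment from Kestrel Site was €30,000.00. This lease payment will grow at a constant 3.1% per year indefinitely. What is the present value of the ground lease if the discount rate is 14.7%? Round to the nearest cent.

D₁ = D₀ × (1 + g) = €30,000.00 × 1.031 = €30,930.0000
Growing perpetuity: P = D₁ / (r − g) = €30,930.0000 / (0.147 − 0.031) = €266,637.93

€266637.93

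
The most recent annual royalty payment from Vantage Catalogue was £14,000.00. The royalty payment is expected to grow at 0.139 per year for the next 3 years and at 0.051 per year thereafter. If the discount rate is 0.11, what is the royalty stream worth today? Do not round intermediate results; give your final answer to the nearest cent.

D_1 = 15946.00000
D_2 = 18162.49400
D_3 = 20687.08067
Terminal value at year 3: TV = D_3×(1+g_2)/(r−g_2) = 21742.12178/0.059 = 368510.53864
P_0 = D_1/(1+r)^1 + D_2/(1+r)^2 + D_3/(1+r)^3 + TV/(1+r)^3
    = 14365.76577 + 14741.08757 + 15126.21509 + 269451.72977 = 313684.79820

£313684.80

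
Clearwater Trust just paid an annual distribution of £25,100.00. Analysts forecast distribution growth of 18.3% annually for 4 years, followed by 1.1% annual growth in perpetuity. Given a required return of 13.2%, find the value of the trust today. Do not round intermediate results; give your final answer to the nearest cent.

D_1 = 29693.30000
D_2 = 35127.17390
D_3 = 41555.44672
D_4 = 49160.09347
Terminal value at year 4: TV = D_4×(1+g_2)/(r−g_2) = 49700.85450/0.121 = 410750.86366
P_0 = D_1/(1+r)^1 + D_2/(1+r)^2 + D_3/(1+r)^3 + D_4/(1+r)^4 + TV/(1+r)^4
    = 26230.83039 + 27412.60808 + 28647.62841 + 29938.29012 + 250145.54799 = 362374.90499

£362374.90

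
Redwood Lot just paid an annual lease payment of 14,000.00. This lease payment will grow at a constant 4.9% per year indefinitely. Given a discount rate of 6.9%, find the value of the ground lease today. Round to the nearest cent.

734300.00

D₁ = D₀ × (1 + g) = 14,000.00 × 1.049 = 14,686.0000
Growing perpetuity: P = D₁ / (r − g) = 14,686.0000 / (0.069 − 0.049) = 734,300.00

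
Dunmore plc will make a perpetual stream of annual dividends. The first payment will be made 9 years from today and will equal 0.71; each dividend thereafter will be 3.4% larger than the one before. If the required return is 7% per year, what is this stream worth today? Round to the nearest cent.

Value at end of year 8: C₁ / (r − g) = 0.71 / (0.07 − 0.034) = 19.7222
Discount to today: PV = 19.7222 / (1 + 0.07)^8 = 19.7222 / 1.718186 = 11.48

11.48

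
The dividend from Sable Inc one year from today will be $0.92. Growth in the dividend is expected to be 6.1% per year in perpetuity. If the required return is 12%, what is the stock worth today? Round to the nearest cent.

Growing perpetuity: P = D₁ / (r − g) = $0.9200 / (0.12 − 0.061) = $15.59

$15.59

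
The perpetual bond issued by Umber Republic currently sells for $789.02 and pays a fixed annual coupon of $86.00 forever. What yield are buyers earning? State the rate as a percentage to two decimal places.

P = C/r ⇒ r = C/P = $86.00/$789.02 = 0.108996

10.90%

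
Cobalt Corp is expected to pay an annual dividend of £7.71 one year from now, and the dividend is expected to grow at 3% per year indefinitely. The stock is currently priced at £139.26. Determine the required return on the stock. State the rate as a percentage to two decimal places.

P = D₁/(r − g) ⇒ r = D₁/P + g = £7.7100/£139.26 + 0.03 = 0.055364 + 0.03 = 0.085364

8.54%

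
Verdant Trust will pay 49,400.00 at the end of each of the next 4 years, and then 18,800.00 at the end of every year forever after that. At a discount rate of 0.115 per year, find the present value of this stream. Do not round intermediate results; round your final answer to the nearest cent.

PV of 4-year annuity: 49,400.00 × [1 − (1+0.115)^−4] / 0.115 = 151638.92169
Perpetuity value at year 4: 18,800.00 / 0.115 = 163478.26087
PV of perpetuity: 163478.26087 / (1+0.115)^4 = 105769.52144
Total PV = 151638.92169 + 105769.52144 = 257408.44313

257408.44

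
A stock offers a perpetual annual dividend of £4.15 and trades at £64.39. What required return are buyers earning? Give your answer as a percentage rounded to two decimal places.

P = C/r ⇒ r = C/P = £4.15/£64.39 = 0.064451

6.45%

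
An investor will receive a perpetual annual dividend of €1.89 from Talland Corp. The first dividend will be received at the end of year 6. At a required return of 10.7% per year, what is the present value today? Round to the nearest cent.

Value at end of year 5: C / r = €1.89 / 0.107 = €17.6636
Discount to today: PV = €17.6636 / (1 + 0.107)^5 = €17.6636 / 1.662410 = €10.63

€10.63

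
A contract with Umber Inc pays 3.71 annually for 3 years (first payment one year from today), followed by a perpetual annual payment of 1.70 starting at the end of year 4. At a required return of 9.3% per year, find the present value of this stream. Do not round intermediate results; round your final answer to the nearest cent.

PV of 3-year annuity: 3.71 × [1 − (1+0.093)^−3] / 0.093 = 9.34112
Perpetuity value at year 3: 1.70 / 0.093 = 18.27957
PV of perpetuity: 18.27957 / (1+0.093)^3 = 13.99927
Total PV = 9.34112 + 13.99927 = 23.34039

23.34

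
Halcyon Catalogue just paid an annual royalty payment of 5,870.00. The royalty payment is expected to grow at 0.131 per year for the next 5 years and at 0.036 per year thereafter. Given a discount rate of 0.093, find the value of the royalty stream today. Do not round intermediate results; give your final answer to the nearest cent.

159128.16

D_1 = 6638.97000
D_2 = 7508.67507
D_3 = 8492.31150
D_4 = 9604.80431
D_5 = 10863.03368
Terminal value at year 5: TV = D_5×(1+g_2)/(r−g_2) = 11254.10289/0.057 = 197440.40155
P_0 = D_1/(1+r)^1 + D_2/(1+r)^2 + D_3/(1+r)^3 + D_4/(1+r)^4 + D_5/(1+r)^5 + TV/(1+r)^5
    = 6074.08051 + 6285.25623 + 6503.77383 + 6729.88857 + 6963.86456 + 126571.29276 = 159128.15646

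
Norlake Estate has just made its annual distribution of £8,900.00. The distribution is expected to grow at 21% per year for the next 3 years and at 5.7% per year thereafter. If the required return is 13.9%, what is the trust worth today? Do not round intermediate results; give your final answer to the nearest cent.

D_1 = 10769.00000
D_2 = 13030.49000
D_3 = 15766.89290
Terminal value at year 3: TV = D_3×(1+g_2)/(r−g_2) = 16665.60580/0.082 = 203239.09506
P_0 = D_1/(1+r)^1 + D_2/(1+r)^2 + D_3/(1+r)^3 + TV/(1+r)^3
    = 9454.78490 + 10044.15253 + 10670.25861 + 137542.23599 = 167711.43203

£167711.43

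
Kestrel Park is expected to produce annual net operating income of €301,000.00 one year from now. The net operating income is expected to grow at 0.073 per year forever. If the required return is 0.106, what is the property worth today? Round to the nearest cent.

€9121212.12

Growing perpetuity: P = D₁ / (r − g) = €301,000.0000 / (0.106 − 0.073) = €9,121,212.12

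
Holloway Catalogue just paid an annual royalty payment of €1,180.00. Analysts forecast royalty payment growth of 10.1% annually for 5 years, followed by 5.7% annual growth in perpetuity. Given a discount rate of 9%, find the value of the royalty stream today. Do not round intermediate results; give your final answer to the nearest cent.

D_1 = 1299.18000
D_2 = 1430.39718
D_3 = 1574.86730
D_4 = 1733.92889
D_5 = 1909.05571
Terminal value at year 5: TV = D_5×(1+g_2)/(r−g_2) = 2017.87189/0.033 = 61147.63290
P_0 = D_1/(1+r)^1 + D_2/(1+r)^2 + D_3/(1+r)^3 + D_4/(1+r)^4 + D_5/(1+r)^5 + TV/(1+r)^5
    = 1191.90826 + 1203.93669 + 1216.08651 + 1228.35894 + 1240.75522 + 39741.76582 = 45822.81144

€45822.81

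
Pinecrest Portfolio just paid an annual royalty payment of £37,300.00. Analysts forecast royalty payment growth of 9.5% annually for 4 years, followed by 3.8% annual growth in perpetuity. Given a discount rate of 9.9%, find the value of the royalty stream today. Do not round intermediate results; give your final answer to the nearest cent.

D_1 = 40843.50000
D_2 = 44723.63250
D_3 = 48972.37759
D_4 = 53624.75346
Terminal value at year 4: TV = D_4×(1+g_2)/(r−g_2) = 55662.49409/0.061 = 912499.90311
P_0 = D_1/(1+r)^1 + D_2/(1+r)^2 + D_3/(1+r)^3 + D_4/(1+r)^4 + TV/(1+r)^4
    = 37164.24022 + 37028.97456 + 36894.20122 + 36759.91841 + 625521.23464 = 773368.56905

£773368.57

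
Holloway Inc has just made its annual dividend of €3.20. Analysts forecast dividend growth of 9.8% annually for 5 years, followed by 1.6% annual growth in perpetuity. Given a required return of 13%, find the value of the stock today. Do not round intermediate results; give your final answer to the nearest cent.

€39.39

D_1 = 3.51360
D_2 = 3.85793
D_3 = 4.23601
D_4 = 4.65114
D_5 = 5.10695
Terminal value at year 5: TV = D_5×(1+g_2)/(r−g_2) = 5.18866/0.114 = 45.51458
P_0 = D_1/(1+r)^1 + D_2/(1+r)^2 + D_3/(1+r)^3 + D_4/(1+r)^4 + D_5/(1+r)^5 + TV/(1+r)^5
    = 3.10938 + 3.02133 + 2.93577 + 2.85263 + 2.77185 + 24.70349 = 39.39444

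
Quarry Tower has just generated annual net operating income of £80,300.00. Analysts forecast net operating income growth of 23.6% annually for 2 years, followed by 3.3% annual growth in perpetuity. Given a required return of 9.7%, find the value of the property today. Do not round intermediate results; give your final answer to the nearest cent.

D_1 = 99250.80000
D_2 = 122673.98880
Terminal value at year 2: TV = D_2×(1+g_2)/(r−g_2) = 126722.23043/0.064 = 1980034.85047
P_0 = D_1/(1+r)^1 + D_2/(1+r)^2 + TV/(1+r)^2
    = 90474.74932 + 101938.73305 + 1645354.86312 = 1837768.34549

£1837768.35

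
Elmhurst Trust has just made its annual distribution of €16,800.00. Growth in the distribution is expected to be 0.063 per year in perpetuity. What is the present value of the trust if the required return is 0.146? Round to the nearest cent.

D₁ = D₀ × (1 + g) = €16,800.00 × 1.063 = €17,858.4000
Growing perpetuity: P = D₁ / (r − g) = €17,858.4000 / (0.146 − 0.063) = €215,161.45

€215161.45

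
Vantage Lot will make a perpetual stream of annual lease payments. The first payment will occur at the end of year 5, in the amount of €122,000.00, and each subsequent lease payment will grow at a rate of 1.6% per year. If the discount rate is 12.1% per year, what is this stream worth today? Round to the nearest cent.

€735780.17

Value at end of year 4: C₁ / (r − g) = €122,000.00 / (0.121 − 0.016) = €1,161,904.7619
Discount to today: PV = €1,161,904.7619 / (1 + 0.121)^4 = €1,161,904.7619 / 1.579147 = €735,780.17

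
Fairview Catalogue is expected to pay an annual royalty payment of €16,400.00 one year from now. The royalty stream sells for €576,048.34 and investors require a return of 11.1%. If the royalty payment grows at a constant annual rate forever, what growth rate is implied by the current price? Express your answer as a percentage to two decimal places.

8.25%

P = D₁/(r−g) ⇒ g = r − D₁/P = 0.111 − €16,400.00/€576,048.34 = 0.082530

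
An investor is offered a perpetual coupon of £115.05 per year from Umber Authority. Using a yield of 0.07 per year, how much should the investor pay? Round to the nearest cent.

Level perpetuity: PV = C / r = £115.05 / 0.07 = £1,643.57

£1643.57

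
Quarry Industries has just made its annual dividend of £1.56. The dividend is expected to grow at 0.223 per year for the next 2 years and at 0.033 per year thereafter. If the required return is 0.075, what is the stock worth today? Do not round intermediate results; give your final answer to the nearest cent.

£53.45

D_1 = 1.90788
D_2 = 2.33334
Terminal value at year 2: TV = D_2×(1+g_2)/(r−g_2) = 2.41034/0.042 = 57.38898
P_0 = D_1/(1+r)^1 + D_2/(1+r)^2 + TV/(1+r)^2
    = 1.77477 + 2.01911 + 49.66056 = 53.45445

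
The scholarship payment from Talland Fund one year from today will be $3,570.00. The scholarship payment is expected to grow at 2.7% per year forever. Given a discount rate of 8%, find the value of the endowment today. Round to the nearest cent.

Growing perpetuity: P = D₁ / (r − g) = $3,570.0000 / (0.08 − 0.027) = $67,358.49

$67358.49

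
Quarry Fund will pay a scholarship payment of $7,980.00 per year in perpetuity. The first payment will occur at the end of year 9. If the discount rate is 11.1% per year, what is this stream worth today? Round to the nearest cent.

Value at end of year 8: C / r = $7,980.00 / 0.111 = $71,891.8919
Discount to today: PV = $71,891.8919 / (1 + 0.111)^8 = $71,891.8919 / 2.321200 = $30,971.87

$30971.87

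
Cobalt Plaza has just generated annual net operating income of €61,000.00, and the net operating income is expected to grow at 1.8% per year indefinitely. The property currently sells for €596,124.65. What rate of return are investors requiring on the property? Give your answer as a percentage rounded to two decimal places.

12.22%

D₁ = €61,000.00 × 1.018 = €62,098.0000
P = D₁/(r − g) ⇒ r = D₁/P + g = €62,098.0000/€596,124.65 + 0.018 = 0.104169 + 0.018 = 0.122169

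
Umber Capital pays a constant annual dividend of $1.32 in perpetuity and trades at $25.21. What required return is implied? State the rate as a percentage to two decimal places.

P = C/r ⇒ r = C/P = $1.32/$25.21 = 0.052360

5.24%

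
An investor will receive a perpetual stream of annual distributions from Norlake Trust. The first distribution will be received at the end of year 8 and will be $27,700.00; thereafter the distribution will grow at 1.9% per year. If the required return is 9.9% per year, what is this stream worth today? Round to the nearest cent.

Value at end of year 7: C₁ / (r − g) = $27,700.00 / (0.099 − 0.019) = $346,250.0000
Discount to today: PV = $346,250.0000 / (1 + 0.099)^7 = $346,250.0000 / 1.936350 = $178,815.82

$178815.82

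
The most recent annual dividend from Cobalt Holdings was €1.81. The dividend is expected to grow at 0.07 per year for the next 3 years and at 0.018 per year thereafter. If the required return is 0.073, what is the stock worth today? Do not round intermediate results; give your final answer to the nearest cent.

€38.62

D_1 = 1.93670
D_2 = 2.07227
D_3 = 2.21733
Terminal value at year 3: TV = D_3×(1+g_2)/(r−g_2) = 2.25724/0.055 = 41.04072
P_0 = D_1/(1+r)^1 + D_2/(1+r)^2 + D_3/(1+r)^3 + TV/(1+r)^3
    = 1.80494 + 1.79989 + 1.79486 + 33.22124 = 38.62093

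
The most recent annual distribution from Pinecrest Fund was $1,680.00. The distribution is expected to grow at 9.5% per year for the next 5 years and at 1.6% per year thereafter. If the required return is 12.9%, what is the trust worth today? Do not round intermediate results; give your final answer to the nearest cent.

D_1 = 1839.60000
D_2 = 2014.36200
D_3 = 2205.72639
D_4 = 2415.27040
D_5 = 2644.72108
Terminal value at year 5: TV = D_5×(1+g_2)/(r−g_2) = 2687.03662/0.113 = 23779.08515
P_0 = D_1/(1+r)^1 + D_2/(1+r)^2 + D_3/(1+r)^3 + D_4/(1+r)^4 + D_5/(1+r)^5 + TV/(1+r)^5
    = 1629.40655 + 1580.33674 + 1532.74467 + 1486.58584 + 1441.81709 + 12963.59434 = 20634.48522

$20634.49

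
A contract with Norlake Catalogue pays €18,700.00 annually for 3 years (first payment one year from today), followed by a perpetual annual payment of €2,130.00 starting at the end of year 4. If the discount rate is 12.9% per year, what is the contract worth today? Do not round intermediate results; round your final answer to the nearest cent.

PV of 3-year annuity: €18,700.00 × [1 − (1+0.129)^−3] / 0.129 = 44228.63409
Perpetuity value at year 3: €2,130.00 / 0.129 = 16511.62791
PV of perpetuity: 16511.62791 / (1+0.129)^3 = 11473.82092
Total PV = 44228.63409 + 11473.82092 = 55702.45501

€55702.46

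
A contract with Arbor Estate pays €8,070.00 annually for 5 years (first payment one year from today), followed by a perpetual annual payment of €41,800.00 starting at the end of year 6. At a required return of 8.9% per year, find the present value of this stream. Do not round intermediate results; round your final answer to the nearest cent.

PV of 5-year annuity: €8,070.00 × [1 − (1+0.089)^−5] / 0.089 = 31471.10074
Perpetuity value at year 5: €41,800.00 / 0.089 = 469662.92135
PV of perpetuity: 469662.92135 / (1+0.089)^5 = 306652.75893
Total PV = 31471.10074 + 306652.75893 = 338123.85966

€338123.86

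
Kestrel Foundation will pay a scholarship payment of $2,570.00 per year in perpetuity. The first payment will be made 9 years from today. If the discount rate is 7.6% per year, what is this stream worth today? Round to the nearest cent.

Value at end of year 8: C / r = $2,570.00 / 0.076 = $33,815.7895
Discount to today: PV = $33,815.7895 / (1 + 0.076)^8 = $33,815.7895 / 1.796794 = $18,820.08

$18820.08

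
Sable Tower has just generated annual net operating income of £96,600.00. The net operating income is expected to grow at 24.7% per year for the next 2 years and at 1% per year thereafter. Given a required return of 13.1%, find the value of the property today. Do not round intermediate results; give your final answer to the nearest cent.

D_1 = 120460.20000
D_2 = 150213.86940
Terminal value at year 2: TV = D_2×(1+g_2)/(r−g_2) = 151716.00809/0.121 = 1253851.30656
P_0 = D_1/(1+r)^1 + D_2/(1+r)^2 + TV/(1+r)^2
    = 106507.69231 + 117431.55819 + 980213.83279 = 1204153.08328

£1204153.08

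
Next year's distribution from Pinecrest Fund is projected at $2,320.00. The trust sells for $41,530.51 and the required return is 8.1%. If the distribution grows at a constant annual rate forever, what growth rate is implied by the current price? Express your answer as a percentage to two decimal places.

2.51%

P = D₁/(r−g) ⇒ g = r − D₁/P = 0.081 − $2,320.00/$41,530.51 = 0.025137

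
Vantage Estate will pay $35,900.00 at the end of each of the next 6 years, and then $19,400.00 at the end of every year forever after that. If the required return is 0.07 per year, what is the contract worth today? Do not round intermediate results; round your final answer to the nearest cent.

PV of 6-year annuity: $35,900.00 × [1 − (1+0.07)^−6] / 0.07 = 171118.77379
Perpetuity value at year 6: $19,400.00 / 0.07 = 277142.85714
PV of perpetuity: 277142.85714 / (1+0.07)^6 = 184671.98774
Total PV = 171118.77379 + 184671.98774 = 355790.76153

$355790.76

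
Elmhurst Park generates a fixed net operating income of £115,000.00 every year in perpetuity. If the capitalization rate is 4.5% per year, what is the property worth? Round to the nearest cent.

£2555555.56

Level perpetuity: PV = C / r = £115,000.00 / 0.045 = £2,555,555.56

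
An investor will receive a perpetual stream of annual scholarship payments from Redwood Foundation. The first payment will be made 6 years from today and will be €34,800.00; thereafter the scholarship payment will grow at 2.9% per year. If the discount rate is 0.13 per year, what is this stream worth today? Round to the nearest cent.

Value at end of year 5: C₁ / (r − g) = €34,800.00 / (0.13 − 0.029) = €344,554.4554
Discount to today: PV = €344,554.4554 / (1 + 0.13)^5 = €344,554.4554 / 1.842435 = €187,010.35

€187010.35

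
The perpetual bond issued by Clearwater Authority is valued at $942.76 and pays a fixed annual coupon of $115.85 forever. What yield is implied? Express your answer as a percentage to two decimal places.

12.29%

P = C/r ⇒ r = C/P = $115.85/$942.76 = 0.122884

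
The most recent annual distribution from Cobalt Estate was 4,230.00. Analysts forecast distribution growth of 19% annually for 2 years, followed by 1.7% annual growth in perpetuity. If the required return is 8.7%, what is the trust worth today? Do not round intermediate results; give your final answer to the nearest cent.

D_1 = 5033.70000
D_2 = 5990.10300
Terminal value at year 2: TV = D_2×(1+g_2)/(r−g_2) = 6091.93475/0.07 = 87027.63930
P_0 = D_1/(1+r)^1 + D_2/(1+r)^2 + TV/(1+r)^2
    = 4630.81877 + 5069.61760 + 73654.30144 = 83354.73781

83354.74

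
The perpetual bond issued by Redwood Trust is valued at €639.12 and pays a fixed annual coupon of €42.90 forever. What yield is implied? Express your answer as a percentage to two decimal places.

6.71%

P = C/r ⇒ r = C/P = €42.90/€639.12 = 0.067124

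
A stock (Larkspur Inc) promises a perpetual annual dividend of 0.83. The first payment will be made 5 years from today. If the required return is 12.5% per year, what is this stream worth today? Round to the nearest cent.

Value at end of year 4: C / r = 0.83 / 0.125 = 6.6400
Discount to today: PV = 6.6400 / (1 + 0.125)^4 = 6.6400 / 1.601807 = 4.15

4.15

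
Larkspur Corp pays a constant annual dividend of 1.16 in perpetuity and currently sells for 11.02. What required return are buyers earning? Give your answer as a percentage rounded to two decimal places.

P = C/r ⇒ r = C/P = 1.16/11.02 = 0.105263

10.53%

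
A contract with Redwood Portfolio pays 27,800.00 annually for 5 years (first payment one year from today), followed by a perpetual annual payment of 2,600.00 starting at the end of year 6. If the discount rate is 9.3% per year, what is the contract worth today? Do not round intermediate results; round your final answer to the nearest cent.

PV of 5-year annuity: 27,800.00 × [1 − (1+0.093)^−5] / 0.093 = 107295.81752
Perpetuity value at year 5: 2,600.00 / 0.093 = 27956.98925
PV of perpetuity: 27956.98925 / (1+0.093)^5 = 17922.12862
Total PV = 107295.81752 + 17922.12862 = 125217.94613

125217.95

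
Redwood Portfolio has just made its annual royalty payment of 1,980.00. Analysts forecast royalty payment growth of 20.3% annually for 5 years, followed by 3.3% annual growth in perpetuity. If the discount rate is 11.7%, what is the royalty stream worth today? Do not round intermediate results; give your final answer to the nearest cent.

47717.00

D_1 = 2381.94000
D_2 = 2865.47382
D_3 = 3447.16501
D_4 = 4146.93950
D_5 = 4988.76822
Terminal value at year 5: TV = D_5×(1+g_2)/(r−g_2) = 5153.39757/0.084 = 61349.97109
P_0 = D_1/(1+r)^1 + D_2/(1+r)^2 + D_3/(1+r)^3 + D_4/(1+r)^4 + D_5/(1+r)^5 + TV/(1+r)^5
    = 2132.44405 + 2296.62506 + 2473.44668 + 2663.88215 + 2868.97961 + 35281.61827 = 47716.99581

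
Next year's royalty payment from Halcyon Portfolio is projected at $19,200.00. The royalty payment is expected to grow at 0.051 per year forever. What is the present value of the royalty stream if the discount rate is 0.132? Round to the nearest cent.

$237037.04

Growing perpetuity: P = D₁ / (r − g) = $19,200.0000 / (0.132 − 0.051) = $237,037.04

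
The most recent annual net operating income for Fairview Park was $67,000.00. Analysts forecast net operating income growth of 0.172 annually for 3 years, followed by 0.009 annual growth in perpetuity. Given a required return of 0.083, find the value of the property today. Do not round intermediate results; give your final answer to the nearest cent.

$1393678.23

D_1 = 78524.00000
D_2 = 92030.12800
D_3 = 107859.31002
Terminal value at year 3: TV = D_3×(1+g_2)/(r−g_2) = 108830.04381/0.074 = 1470676.26765
P_0 = D_1/(1+r)^1 + D_2/(1+r)^2 + D_3/(1+r)^3 + TV/(1+r)^3
    = 72506.00185 + 78464.48215 + 84912.62519 + 1157795.11908 = 1393678.22825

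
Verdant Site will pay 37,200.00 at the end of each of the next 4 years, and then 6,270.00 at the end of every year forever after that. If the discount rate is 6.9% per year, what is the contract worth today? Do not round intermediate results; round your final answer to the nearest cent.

195872.96

PV of 4-year annuity: 37,200.00 × [1 − (1+0.069)^−4] / 0.069 = 126289.23804
Perpetuity value at year 4: 6,270.00 / 0.069 = 90869.56522
PV of perpetuity: 90869.56522 / (1+0.069)^4 = 69583.71784
Total PV = 126289.23804 + 69583.71784 = 195872.95588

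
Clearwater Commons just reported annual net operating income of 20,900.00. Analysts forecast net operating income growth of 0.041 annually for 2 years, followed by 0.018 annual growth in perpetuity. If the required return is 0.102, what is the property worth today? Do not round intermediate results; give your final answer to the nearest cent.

D_1 = 21756.90000
D_2 = 22648.93290
Terminal value at year 2: TV = D_2×(1+g_2)/(r−g_2) = 23056.61369/0.084 = 274483.49634
P_0 = D_1/(1+r)^1 + D_2/(1+r)^2 + TV/(1+r)^2
    = 19743.10345 + 18650.24563 + 226023.21496 = 264416.56404

264416.56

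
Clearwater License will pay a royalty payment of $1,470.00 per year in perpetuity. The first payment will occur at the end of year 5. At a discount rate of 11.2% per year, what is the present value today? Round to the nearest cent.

$8583.81

Value at end of year 4: C / r = $1,470.00 / 0.112 = $13,125.0000
Discount to today: PV = $13,125.0000 / (1 + 0.112)^4 = $13,125.0000 / 1.529041 = $8,583.81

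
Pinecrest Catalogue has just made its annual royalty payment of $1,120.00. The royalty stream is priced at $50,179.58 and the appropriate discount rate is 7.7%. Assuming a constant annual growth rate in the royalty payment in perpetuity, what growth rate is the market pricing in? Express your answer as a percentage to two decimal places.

P = D₀(1+g)/(r−g) ⇒ P(r−g) = D₀(1+g) ⇒ g(P+D₀) = P·r − D₀
g = (P·r − D₀)/(P + D₀) = ($50,179.58×0.077 − $1,120.00) / ($50,179.58 + $1,120.00) = 0.053486

5.35%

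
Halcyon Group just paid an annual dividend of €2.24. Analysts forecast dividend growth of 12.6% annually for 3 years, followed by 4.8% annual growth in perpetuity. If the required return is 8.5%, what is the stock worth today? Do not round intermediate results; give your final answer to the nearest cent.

€78.16

D_1 = 2.52224
D_2 = 2.84004
D_3 = 3.19789
Terminal value at year 3: TV = D_3×(1+g_2)/(r−g_2) = 3.35139/0.037 = 90.57800
P_0 = D_1/(1+r)^1 + D_2/(1+r)^2 + D_3/(1+r)^3 + TV/(1+r)^3
    = 2.32465 + 2.41249 + 2.50365 + 70.91425 = 78.15504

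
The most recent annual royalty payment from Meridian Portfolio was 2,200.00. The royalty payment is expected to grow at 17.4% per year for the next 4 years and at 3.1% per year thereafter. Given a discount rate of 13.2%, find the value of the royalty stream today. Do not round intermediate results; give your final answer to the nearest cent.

D_1 = 2582.80000
D_2 = 3032.20720
D_3 = 3559.81125
D_4 = 4179.21841
Terminal value at year 4: TV = D_4×(1+g_2)/(r−g_2) = 4308.77418/0.101 = 42661.13051
P_0 = D_1/(1+r)^1 + D_2/(1+r)^2 + D_3/(1+r)^3 + D_4/(1+r)^4 + TV/(1+r)^4
    = 2281.62544 + 2366.27939 + 2454.07421 + 2545.12643 + 25980.44901 = 35627.55448

35627.55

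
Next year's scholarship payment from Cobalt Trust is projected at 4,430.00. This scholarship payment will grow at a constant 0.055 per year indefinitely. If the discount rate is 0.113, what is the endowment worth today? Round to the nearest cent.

Growing perpetuity: P = D₁ / (r − g) = 4,430.0000 / (0.113 − 0.055) = 76,379.31

76379.31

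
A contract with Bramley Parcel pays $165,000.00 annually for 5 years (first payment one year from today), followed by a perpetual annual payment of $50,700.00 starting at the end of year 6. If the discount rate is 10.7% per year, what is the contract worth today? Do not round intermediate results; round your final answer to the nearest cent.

$899480.30

PV of 5-year annuity: $165,000.00 × [1 − (1+0.107)^−5] / 0.107 = 614453.25077
Perpetuity value at year 5: $50,700.00 / 0.107 = 473831.77570
PV of perpetuity: 473831.77570 / (1+0.107)^5 = 285027.04956
Total PV = 614453.25077 + 285027.04956 = 899480.30033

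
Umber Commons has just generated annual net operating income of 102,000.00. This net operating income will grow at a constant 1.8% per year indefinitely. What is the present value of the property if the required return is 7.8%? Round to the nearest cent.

1730600.00

D₁ = D₀ × (1 + g) = 102,000.00 × 1.018 = 103,836.0000
Growing perpetuity: P = D₁ / (r − g) = 103,836.0000 / (0.078 − 0.018) = 1,730,600.00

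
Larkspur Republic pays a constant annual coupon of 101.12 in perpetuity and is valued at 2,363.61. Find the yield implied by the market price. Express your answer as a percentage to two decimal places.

P = C/r ⇒ r = C/P = 101.12/2,363.61 = 0.042782

4.28%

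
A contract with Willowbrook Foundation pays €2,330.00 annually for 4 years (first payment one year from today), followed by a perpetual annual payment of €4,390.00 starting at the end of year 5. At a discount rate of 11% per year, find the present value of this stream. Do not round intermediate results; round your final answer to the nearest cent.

€33518.05

PV of 4-year annuity: €2,330.00 × [1 − (1+0.11)^−4] / 0.11 = 7228.69846
Perpetuity value at year 4: €4,390.00 / 0.11 = 39909.09091
PV of perpetuity: 39909.09091 / (1+0.11)^4 = 26289.35433
Total PV = 7228.69846 + 26289.35433 = 33518.05279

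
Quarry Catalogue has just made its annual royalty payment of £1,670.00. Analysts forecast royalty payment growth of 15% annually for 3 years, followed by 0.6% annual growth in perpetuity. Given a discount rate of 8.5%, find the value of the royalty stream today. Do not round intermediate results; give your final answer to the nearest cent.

D_1 = 1920.50000
D_2 = 2208.57500
D_3 = 2539.86125
Terminal value at year 3: TV = D_3×(1+g_2)/(r−g_2) = 2555.10042/0.079 = 32343.04326
P_0 = D_1/(1+r)^1 + D_2/(1+r)^2 + D_3/(1+r)^3 + TV/(1+r)^3
    = 1770.04608 + 1876.08571 + 1988.47794 + 25321.63050 = 30956.24023

£30956.24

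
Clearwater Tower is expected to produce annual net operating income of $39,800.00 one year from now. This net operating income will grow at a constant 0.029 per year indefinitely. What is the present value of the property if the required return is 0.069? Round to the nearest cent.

Growing perpetuity: P = D₁ / (r − g) = $39,800.0000 / (0.069 − 0.029) = $995,000.00

$995000.00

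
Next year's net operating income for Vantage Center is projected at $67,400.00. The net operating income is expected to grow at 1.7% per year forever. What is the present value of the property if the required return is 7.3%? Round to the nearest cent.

$1203571.43

Growing perpetuity: P = D₁ / (r − g) = $67,400.0000 / (0.073 − 0.017) = $1,203,571.43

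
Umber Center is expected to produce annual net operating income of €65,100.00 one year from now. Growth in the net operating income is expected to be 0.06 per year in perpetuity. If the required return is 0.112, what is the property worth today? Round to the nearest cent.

€1251923.08

Growing perpetuity: P = D₁ / (r − g) = €65,100.0000 / (0.112 − 0.06) = €1,251,923.08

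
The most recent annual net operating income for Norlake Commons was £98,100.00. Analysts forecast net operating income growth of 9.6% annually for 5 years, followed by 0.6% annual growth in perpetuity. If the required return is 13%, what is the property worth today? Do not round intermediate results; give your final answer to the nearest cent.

£1131095.34

D_1 = 107517.60000
D_2 = 117839.28960
D_3 = 129151.86140
D_4 = 141550.44010
D_5 = 155139.28235
Terminal value at year 5: TV = D_5×(1+g_2)/(r−g_2) = 156070.11804/0.124 = 1258629.98419
P_0 = D_1/(1+r)^1 + D_2/(1+r)^2 + D_3/(1+r)^3 + D_4/(1+r)^4 + D_5/(1+r)^5 + TV/(1+r)^5
    = 95148.31858 + 92285.44882 + 89508.71850 + 86815.53582 + 84203.38696 + 683133.92967 = 1131095.33835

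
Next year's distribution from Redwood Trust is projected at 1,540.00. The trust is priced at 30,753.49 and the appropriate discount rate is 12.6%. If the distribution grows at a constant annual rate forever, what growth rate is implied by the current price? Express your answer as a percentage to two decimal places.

P = D₁/(r−g) ⇒ g = r − D₁/P = 0.126 − 1,540.00/30,753.49 = 0.075924

7.59%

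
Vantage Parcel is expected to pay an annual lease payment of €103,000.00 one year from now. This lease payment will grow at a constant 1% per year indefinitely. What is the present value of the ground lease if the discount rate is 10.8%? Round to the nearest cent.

Growing perpetuity: P = D₁ / (r − g) = €103,000.0000 / (0.108 − 0.01) = €1,051,020.41

€1051020.41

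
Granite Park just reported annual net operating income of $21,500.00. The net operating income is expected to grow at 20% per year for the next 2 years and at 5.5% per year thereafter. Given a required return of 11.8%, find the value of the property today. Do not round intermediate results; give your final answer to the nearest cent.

$462637.36

D_1 = 25800.00000
D_2 = 30960.00000
Terminal value at year 2: TV = D_2×(1+g_2)/(r−g_2) = 32662.80000/0.063 = 518457.14286
P_0 = D_1/(1+r)^1 + D_2/(1+r)^2 + TV/(1+r)^2
    = 23076.92308 + 24769.50599 + 414790.93357 = 462637.36264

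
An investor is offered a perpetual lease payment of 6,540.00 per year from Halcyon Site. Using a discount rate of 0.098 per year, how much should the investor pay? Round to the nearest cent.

66734.69

Level perpetuity: PV = C / r = 6,540.00 / 0.098 = 66,734.69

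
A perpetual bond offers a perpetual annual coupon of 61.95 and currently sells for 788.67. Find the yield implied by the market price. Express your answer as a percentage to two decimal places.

7.85%

P = C/r ⇒ r = C/P = 61.95/788.67 = 0.078550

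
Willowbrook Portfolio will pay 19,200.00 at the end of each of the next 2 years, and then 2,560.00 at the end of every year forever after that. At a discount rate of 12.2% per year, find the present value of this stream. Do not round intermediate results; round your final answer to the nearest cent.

PV of 2-year annuity: 19,200.00 × [1 − (1+0.122)^−2] / 0.122 = 32363.90327
Perpetuity value at year 2: 2,560.00 / 0.122 = 20983.60656
PV of perpetuity: 20983.60656 / (1+0.122)^2 = 16668.41946
Total PV = 32363.90327 + 16668.41946 = 49032.32272

49032.32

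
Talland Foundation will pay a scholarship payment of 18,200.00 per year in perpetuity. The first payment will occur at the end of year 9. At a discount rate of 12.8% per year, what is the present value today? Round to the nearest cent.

Value at end of year 8: C / r = 18,200.00 / 0.128 = 142,187.5000
Discount to today: PV = 142,187.5000 / (1 + 0.128)^8 = 142,187.5000 / 2.621035 = 54,248.61

54248.61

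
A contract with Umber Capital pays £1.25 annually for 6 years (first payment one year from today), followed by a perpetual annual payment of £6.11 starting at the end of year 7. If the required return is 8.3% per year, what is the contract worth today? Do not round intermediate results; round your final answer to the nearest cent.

£51.35

PV of 6-year annuity: £1.25 × [1 − (1+0.083)^−6] / 0.083 = 5.72638
Perpetuity value at year 6: £6.11 / 0.083 = 73.61446
PV of perpetuity: 73.61446 / (1+0.083)^6 = 45.62390
Total PV = 5.72638 + 45.62390 = 51.35028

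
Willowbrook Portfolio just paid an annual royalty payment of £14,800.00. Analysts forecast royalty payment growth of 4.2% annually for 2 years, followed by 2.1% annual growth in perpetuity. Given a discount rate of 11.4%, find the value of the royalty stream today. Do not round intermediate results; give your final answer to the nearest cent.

£168949.60

D_1 = 15421.60000
D_2 = 16069.30720
Terminal value at year 2: TV = D_2×(1+g_2)/(r−g_2) = 16406.76265/0.093 = 176416.80270
P_0 = D_1/(1+r)^1 + D_2/(1+r)^2 + TV/(1+r)^2
    = 13843.44704 + 12948.71797 + 142157.43056 = 168949.59557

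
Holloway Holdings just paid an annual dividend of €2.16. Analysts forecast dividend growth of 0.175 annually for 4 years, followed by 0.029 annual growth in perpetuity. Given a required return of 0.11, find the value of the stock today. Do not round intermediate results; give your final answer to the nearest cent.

D_1 = 2.53800
D_2 = 2.98215
D_3 = 3.50403
D_4 = 4.11723
Terminal value at year 4: TV = D_4×(1+g_2)/(r−g_2) = 4.23663/0.081 = 52.30408
P_0 = D_1/(1+r)^1 + D_2/(1+r)^2 + D_3/(1+r)^3 + D_4/(1+r)^4 + TV/(1+r)^4
    = 2.28649 + 2.42038 + 2.56211 + 2.71215 + 34.45432 = 44.43545

€44.44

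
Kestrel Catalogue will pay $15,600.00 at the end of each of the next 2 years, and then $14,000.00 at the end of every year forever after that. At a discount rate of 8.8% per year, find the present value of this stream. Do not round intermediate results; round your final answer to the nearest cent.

$161913.14

PV of 2-year annuity: $15,600.00 × [1 − (1+0.088)^−2] / 0.088 = 27516.76038
Perpetuity value at year 2: $14,000.00 / 0.088 = 159090.90909
PV of perpetuity: 159090.90909 / (1+0.088)^2 = 134396.38054
Total PV = 27516.76038 + 134396.38054 = 161913.14092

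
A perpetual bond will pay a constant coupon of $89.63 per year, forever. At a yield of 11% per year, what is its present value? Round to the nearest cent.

$814.82

Level perpetuity: PV = C / r = $89.63 / 0.11 = $814.82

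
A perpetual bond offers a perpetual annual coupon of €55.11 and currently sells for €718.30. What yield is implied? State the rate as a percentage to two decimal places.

7.67%

P = C/r ⇒ r = C/P = €55.11/€718.30 = 0.076723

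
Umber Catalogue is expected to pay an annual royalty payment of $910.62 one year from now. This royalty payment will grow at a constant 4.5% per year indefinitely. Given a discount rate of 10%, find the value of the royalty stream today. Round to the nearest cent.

$16556.73

Growing perpetuity: P = D₁ / (r − g) = $910.6200 / (0.1 − 0.045) = $16,556.73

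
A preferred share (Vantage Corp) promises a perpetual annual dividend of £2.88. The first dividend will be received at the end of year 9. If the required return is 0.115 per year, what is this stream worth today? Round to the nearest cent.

£10.48

Value at end of year 8: C / r = £2.88 / 0.115 = £25.0435
Discount to today: PV = £25.0435 / (1 + 0.115)^8 = £25.0435 / 2.388905 = £10.48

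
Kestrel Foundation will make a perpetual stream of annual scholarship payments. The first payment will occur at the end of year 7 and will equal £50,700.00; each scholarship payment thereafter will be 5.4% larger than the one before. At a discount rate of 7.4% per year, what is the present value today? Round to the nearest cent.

£1651780.27

Value at end of year 6: C₁ / (r − g) = £50,700.00 / (0.074 − 0.054) = £2,535,000.0000
Discount to today: PV = £2,535,000.0000 / (1 + 0.074)^6 = £2,535,000.0000 / 1.534708 = £1,651,780.27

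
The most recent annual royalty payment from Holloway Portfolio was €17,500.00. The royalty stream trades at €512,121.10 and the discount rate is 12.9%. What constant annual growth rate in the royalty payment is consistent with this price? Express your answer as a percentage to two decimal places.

9.17%

P = D₀(1+g)/(r−g) ⇒ P(r−g) = D₀(1+g) ⇒ g(P+D₀) = P·r − D₀
g = (P·r − D₀)/(P + D₀) = (€512,121.10×0.129 − €17,500.00) / (€512,121.10 + €17,500.00) = 0.091695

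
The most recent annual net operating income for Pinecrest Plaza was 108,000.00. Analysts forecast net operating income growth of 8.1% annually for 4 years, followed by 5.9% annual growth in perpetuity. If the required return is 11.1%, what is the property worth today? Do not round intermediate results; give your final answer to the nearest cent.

D_1 = 116748.00000
D_2 = 126204.58800
D_3 = 136427.15963
D_4 = 147477.75956
Terminal value at year 4: TV = D_4×(1+g_2)/(r−g_2) = 156178.94737/0.052 = 3003441.29561
P_0 = D_1/(1+r)^1 + D_2/(1+r)^2 + D_3/(1+r)^3 + D_4/(1+r)^4 + TV/(1+r)^4
    = 105083.70837 + 102246.16449 + 99485.24196 + 96798.87179 + 1971346.25428 = 2374960.24088

2374960.24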